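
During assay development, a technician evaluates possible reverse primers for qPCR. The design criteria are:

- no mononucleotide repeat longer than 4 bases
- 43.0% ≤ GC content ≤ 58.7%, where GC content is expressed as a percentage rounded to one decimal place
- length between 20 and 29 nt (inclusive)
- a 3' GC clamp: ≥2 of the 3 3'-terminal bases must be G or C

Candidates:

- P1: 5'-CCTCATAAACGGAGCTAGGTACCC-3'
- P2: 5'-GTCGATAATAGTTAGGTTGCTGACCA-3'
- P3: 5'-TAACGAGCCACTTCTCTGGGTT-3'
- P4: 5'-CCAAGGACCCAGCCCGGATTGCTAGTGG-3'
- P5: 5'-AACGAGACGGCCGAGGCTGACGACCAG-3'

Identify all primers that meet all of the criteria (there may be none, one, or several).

P1 (24 nt, A=7 T=4 G=5 C=8): longest run = 3 ✓; GC 13/24 = 54.2% ✓; length 24 ✓; 3' end CCC has 3 G/C ✓ — passes.
P2 (26 nt, A=7 T=8 G=7 C=4): longest run = 2 ✓; GC 11/26 = 42.3%, outside 43.0–58.7% ✗; length 26 ✓; 3' end CCA has 2 G/C ✓ — fails.
P3 (22 nt, A=4 T=7 G=5 C=6): longest run = 3 ✓; GC 11/22 = 50.0% ✓; length 22 ✓; 3' end GTT has 1 G/C, need ≥2 ✗ — fails.
P4 (28 nt, A=6 T=4 G=9 C=9): longest run = 3 ✓; GC 18/28 = 64.3%, outside 43.0–58.7% ✗; length 28 ✓; 3' end TGG has 2 G/C ✓ — fails.
P5 (27 nt, A=8 T=1 G=10 C=8): longest run = 2 ✓; GC 18/27 = 66.7%, outside 43.0–58.7% ✗; length 27 ✓; 3' end CAG has 2 G/C ✓ — fails.

P1 only.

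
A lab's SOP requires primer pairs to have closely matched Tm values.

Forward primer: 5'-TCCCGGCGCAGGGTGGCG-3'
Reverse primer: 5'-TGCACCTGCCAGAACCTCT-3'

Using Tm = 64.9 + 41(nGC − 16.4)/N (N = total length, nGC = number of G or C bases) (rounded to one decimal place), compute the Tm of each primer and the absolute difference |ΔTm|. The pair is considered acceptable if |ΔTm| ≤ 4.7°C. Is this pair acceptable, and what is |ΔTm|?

|ΔTm| = 8.5°C; the pair is not acceptable.

Forward: G+C = 15, N = 18 → Tm = 64.9 + 41·(15 − 16.4)/18 = 61.7°C.
Reverse: G+C = 11, N = 19 → Tm = 64.9 + 41·(11 − 16.4)/19 = 53.2°C.
|ΔTm| = |61.7 − 53.2| = 8.5°C, > 4.7°C.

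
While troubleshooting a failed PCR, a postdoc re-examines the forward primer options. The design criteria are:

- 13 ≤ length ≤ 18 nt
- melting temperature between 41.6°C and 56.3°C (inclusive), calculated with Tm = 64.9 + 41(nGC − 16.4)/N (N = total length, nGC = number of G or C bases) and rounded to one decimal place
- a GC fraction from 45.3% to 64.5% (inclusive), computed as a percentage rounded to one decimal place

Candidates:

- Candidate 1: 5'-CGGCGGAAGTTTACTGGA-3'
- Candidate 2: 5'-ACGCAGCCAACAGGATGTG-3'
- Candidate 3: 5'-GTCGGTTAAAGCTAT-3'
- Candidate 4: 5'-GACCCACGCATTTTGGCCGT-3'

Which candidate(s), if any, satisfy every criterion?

Candidate 1 (18 nt, A=4 T=4 G=7 C=3): length 18 ✓; Tm = 64.9 + 41·(10 − 16.4)/18 = 50.3°C ✓; GC 10/18 = 55.6% ✓ — passes.
Candidate 2 (19 nt, A=6 T=2 G=6 C=5): length 19, outside 13–18 ✗; Tm = 64.9 + 41·(11 − 16.4)/19 = 53.2°C ✓; GC 11/19 = 57.9% ✓ — fails.
Candidate 3 (15 nt, A=4 T=5 G=4 C=2): length 15 ✓; Tm = 64.9 + 41·(6 − 16.4)/15 = 36.5°C, outside 41.6–56.3°C ✗; GC 6/15 = 40.0%, outside 45.3–64.5% ✗ — fails.
Candidate 4 (20 nt, A=3 T=5 G=5 C=7): length 20, outside 13–18 ✗; Tm = 64.9 + 41·(12 − 16.4)/20 = 55.9°C ✓; GC 12/20 = 60.0% ✓ — fails.

Candidate 1 only.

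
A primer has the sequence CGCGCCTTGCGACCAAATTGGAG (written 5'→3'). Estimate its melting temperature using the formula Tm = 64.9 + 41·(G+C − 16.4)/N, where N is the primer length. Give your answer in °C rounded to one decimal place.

Base counts: A=5, T=4, G=7, C=7; G+C = 14, N = 23.
Tm = 64.9 + 41·(14 − 16.4)/23 = 64.9 + -98.40/23 = 60.6°C.

60.6°C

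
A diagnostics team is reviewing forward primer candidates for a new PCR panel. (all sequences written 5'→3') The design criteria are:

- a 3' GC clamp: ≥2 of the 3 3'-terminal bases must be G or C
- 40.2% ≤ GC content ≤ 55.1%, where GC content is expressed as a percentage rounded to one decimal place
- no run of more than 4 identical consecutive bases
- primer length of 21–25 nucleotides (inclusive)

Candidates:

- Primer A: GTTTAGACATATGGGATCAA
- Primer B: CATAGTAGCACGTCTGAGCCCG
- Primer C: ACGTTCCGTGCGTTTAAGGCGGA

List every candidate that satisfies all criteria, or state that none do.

Primer A (20 nt, A=7 T=6 G=5 C=2): 3' end CAA has 1 G/C, need ≥2 ✗; GC 7/20 = 35.0%, outside 40.2–55.1% ✗; longest run = 3 ✓; length 20, outside 21–25 ✗ — fails.
Primer B (22 nt, A=5 T=4 G=6 C=7): 3' end CCG has 3 G/C ✓; GC 13/22 = 59.1%, outside 40.2–55.1% ✗; longest run = 3 ✓; length 22 ✓ — fails.
Primer C (23 nt, A=4 T=6 G=8 C=5): 3' end GGA has 2 G/C ✓; GC 13/23 = 56.5%, outside 40.2–55.1% ✗; longest run = 3 ✓; length 23 ✓ — fails.

None of the candidates satisfy all criteria.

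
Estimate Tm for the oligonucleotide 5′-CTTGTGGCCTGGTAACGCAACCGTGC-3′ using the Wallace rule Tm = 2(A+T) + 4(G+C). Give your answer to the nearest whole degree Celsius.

Base counts: A=4, T=6, G=8, C=8 (length 26).
Tm = 2·(4+6) + 4·(8+8) = 2·10 + 4·16 = 20 + 64 = 84°C.

84°C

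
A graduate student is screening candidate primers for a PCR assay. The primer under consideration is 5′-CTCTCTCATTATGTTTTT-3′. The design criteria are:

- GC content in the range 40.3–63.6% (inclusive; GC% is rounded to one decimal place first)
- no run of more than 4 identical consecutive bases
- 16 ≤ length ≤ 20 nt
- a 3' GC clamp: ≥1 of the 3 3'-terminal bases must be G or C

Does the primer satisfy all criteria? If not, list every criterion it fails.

Fails: GC content, homopolymer run, GC clamp.

Base counts: A=2, T=11, G=1, C=4 (length 18).
GC content: GC 5/18 = 27.8%, outside 40.3–63.6% ✗
homopolymer run: longest run = 5, exceeds 4 ✗
length: length 18 ✓
GC clamp: 3' end TTT has 0 G/C, need ≥1 ✗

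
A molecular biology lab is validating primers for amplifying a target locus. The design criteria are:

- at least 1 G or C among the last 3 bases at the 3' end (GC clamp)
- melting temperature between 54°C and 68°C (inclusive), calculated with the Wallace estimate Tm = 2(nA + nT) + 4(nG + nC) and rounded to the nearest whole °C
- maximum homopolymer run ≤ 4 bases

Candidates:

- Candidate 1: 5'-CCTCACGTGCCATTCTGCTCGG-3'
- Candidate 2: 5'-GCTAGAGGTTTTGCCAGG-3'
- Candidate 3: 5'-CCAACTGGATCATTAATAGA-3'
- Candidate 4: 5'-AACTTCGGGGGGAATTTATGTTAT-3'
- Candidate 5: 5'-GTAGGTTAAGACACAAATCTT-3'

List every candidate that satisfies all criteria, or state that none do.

Candidate 2, Candidate 3 and Candidate 5.

Candidate 1 (22 nt, A=2 T=6 G=5 C=9): 3' end CGG has 3 G/C ✓; Tm = 2·8 + 4·14 = 72°C, outside 54–68°C ✗; longest run = 2 ✓ — fails.
Candidate 2 (18 nt, A=3 T=5 G=7 C=3): 3' end AGG has 2 G/C ✓; Tm = 2·8 + 4·10 = 56°C ✓; longest run = 4 ✓ — passes.
Candidate 3 (20 nt, A=8 T=5 G=3 C=4): 3' end AGA has 1 G/C ✓; Tm = 2·13 + 4·7 = 54°C ✓; longest run = 2 ✓ — passes.
Candidate 4 (24 nt, A=6 T=9 G=7 C=2): 3' end TAT has 0 G/C, need ≥1 ✗; Tm = 2·15 + 4·9 = 66°C ✓; longest run = 6, exceeds 4 ✗ — fails.
Candidate 5 (21 nt, A=8 T=6 G=4 C=3): 3' end CTT has 1 G/C ✓; Tm = 2·14 + 4·7 = 56°C ✓; longest run = 3 ✓ — passes.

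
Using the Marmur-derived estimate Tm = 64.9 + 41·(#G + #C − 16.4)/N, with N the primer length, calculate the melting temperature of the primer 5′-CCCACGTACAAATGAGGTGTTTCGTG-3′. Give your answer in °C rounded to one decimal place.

Base counts: A=6, T=7, G=7, C=6; G+C = 13, N = 26.
Tm = 64.9 + 41·(13 − 16.4)/26 = 64.9 + -139.40/26 = 59.5°C.

59.5°C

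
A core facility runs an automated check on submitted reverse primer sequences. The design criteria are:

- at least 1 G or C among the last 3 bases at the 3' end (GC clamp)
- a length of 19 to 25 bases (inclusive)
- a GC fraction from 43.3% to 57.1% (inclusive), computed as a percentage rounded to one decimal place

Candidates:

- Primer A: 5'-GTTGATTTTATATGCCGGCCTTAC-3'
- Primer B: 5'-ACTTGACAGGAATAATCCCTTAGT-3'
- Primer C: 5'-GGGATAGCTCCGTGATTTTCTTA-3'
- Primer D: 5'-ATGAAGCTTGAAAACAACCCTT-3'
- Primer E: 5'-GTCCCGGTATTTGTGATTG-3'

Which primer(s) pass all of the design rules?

Primer E only.

Primer A (24 nt, A=4 T=10 G=5 C=5): 3' end TAC has 1 G/C ✓; length 24 ✓; GC 10/24 = 41.7%, outside 43.3–57.1% ✗ — fails.
Primer B (24 nt, A=8 T=7 G=4 C=5): 3' end AGT has 1 G/C ✓; length 24 ✓; GC 9/24 = 37.5%, outside 43.3–57.1% ✗ — fails.
Primer C (23 nt, A=4 T=9 G=6 C=4): 3' end TTA has 0 G/C, need ≥1 ✗; length 23 ✓; GC 10/23 = 43.5% ✓ — fails.
Primer D (22 nt, A=9 T=5 G=3 C=5): 3' end CTT has 1 G/C ✓; length 22 ✓; GC 8/22 = 36.4%, outside 43.3–57.1% ✗ — fails.
Primer E (19 nt, A=2 T=8 G=6 C=3): 3' end TTG has 1 G/C ✓; length 19 ✓; GC 9/19 = 47.4% ✓ — passes.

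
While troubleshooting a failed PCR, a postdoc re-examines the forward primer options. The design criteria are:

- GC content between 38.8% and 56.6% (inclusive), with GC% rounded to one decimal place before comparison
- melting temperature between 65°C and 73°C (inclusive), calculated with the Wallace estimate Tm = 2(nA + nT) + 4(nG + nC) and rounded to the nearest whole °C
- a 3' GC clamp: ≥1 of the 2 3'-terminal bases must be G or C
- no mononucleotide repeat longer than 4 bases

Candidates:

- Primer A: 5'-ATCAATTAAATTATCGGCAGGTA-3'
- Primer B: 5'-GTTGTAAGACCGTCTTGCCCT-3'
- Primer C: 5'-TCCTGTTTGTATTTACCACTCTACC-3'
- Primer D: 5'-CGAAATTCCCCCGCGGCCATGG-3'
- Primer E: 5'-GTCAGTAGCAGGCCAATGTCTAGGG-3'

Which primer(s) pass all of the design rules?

Primer C only.

Primer A (23 nt, A=9 T=7 G=4 C=3): GC 7/23 = 30.4%, outside 38.8–56.6% ✗; Tm = 2·16 + 4·7 = 60°C, outside 65–73°C ✗; 3' end TA has 0 G/C, need ≥1 ✗; longest run = 3 ✓ — fails.
Primer B (21 nt, A=3 T=7 G=5 C=6): GC 11/21 = 52.4% ✓; Tm = 2·10 + 4·11 = 64°C, outside 65–73°C ✗; 3' end CT has 1 G/C ✓; longest run = 3 ✓ — fails.
Primer C (25 nt, A=4 T=11 G=2 C=8): GC 10/25 = 40.0% ✓; Tm = 2·15 + 4·10 = 70°C ✓; 3' end CC has 2 G/C ✓; longest run = 3 ✓ — passes.
Primer D (22 nt, A=4 T=3 G=6 C=9): GC 15/22 = 68.2%, outside 38.8–56.6% ✗; Tm = 2·7 + 4·15 = 74°C, outside 65–73°C ✗; 3' end GG has 2 G/C ✓; longest run = 5, exceeds 4 ✗ — fails.
Primer E (25 nt, A=6 T=5 G=9 C=5): GC 14/25 = 56.0% ✓; Tm = 2·11 + 4·14 = 78°C, outside 65–73°C ✗; 3' end GG has 2 G/C ✓; longest run = 3 ✓ — fails.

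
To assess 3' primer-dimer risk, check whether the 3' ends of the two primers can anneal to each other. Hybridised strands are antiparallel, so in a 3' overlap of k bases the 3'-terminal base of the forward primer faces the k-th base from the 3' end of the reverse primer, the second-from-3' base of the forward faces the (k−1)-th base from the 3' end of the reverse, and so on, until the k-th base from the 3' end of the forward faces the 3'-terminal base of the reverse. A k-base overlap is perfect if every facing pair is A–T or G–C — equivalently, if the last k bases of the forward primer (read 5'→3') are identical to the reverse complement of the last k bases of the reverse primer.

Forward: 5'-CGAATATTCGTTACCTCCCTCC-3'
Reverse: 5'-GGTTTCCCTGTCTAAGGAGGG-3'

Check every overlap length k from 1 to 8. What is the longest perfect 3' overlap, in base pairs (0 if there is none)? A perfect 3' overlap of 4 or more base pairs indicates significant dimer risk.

Longest perfect overlap: 6 complementary base pairs; significant dimer risk (threshold 4).

Last 8 bases (5'→3') — forward …CTCCCTCC, reverse …AAGGAGGG.
Reverse complement of the reverse primer's last 8 bases: CCCTCCTT; its first k bases are the reverse complement of the reverse primer's last k bases, so a perfect k-base overlap needs the forward primer's last k bases to equal them.
Comparing (forward last k vs required): k=1: C vs C ✓; k=2: CC vs CC ✓; k=3: TCC vs CCC ✗; k=4: CTCC vs CCCT ✗; k=5: CCTCC vs CCCTC ✗; k=6: CCCTCC vs CCCTCC ✓; k=7: TCCCTCC vs CCCTCCT ✗; k=8: CTCCCTCC vs CCCTCCTT ✗.
Perfect overlaps at k = 1, 2, 6; the largest is 6.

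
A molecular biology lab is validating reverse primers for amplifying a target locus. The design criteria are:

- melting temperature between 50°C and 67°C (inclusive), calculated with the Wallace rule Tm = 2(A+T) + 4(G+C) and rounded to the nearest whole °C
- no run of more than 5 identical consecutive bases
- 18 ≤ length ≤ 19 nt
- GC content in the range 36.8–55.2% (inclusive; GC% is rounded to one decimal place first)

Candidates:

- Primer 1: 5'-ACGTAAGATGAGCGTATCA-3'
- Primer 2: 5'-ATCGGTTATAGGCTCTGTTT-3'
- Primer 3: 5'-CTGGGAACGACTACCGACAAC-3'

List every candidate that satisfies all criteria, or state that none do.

Primer 1 only.

Primer 1 (19 nt, A=7 T=4 G=5 C=3): Tm = 2·11 + 4·8 = 54°C ✓; longest run = 2 ✓; length 19 ✓; GC 8/19 = 42.1% ✓ — passes.
Primer 2 (20 nt, A=3 T=9 G=5 C=3): Tm = 2·12 + 4·8 = 56°C ✓; longest run = 3 ✓; length 20, outside 18–19 ✗; GC 8/20 = 40.0% ✓ — fails.
Primer 3 (21 nt, A=7 T=2 G=5 C=7): Tm = 2·9 + 4·12 = 66°C ✓; longest run = 3 ✓; length 21, outside 18–19 ✗; GC 12/21 = 57.1%, outside 36.8–55.2% ✗ — fails.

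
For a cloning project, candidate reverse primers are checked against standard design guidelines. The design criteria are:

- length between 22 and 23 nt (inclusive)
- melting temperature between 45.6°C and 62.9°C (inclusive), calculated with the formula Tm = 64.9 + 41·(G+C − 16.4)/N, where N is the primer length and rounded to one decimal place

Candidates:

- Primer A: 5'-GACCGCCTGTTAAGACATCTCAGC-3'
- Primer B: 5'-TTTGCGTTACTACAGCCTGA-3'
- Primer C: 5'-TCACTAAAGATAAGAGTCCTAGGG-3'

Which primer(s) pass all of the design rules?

Primer A (24 nt, A=6 T=5 G=5 C=8): length 24, outside 22–23 ✗; Tm = 64.9 + 41·(13 − 16.4)/24 = 59.1°C ✓ — fails.
Primer B (20 nt, A=4 T=7 G=4 C=5): length 20, outside 22–23 ✗; Tm = 64.9 + 41·(9 − 16.4)/20 = 49.7°C ✓ — fails.
Primer C (24 nt, A=9 T=5 G=6 C=4): length 24, outside 22–23 ✗; Tm = 64.9 + 41·(10 − 16.4)/24 = 54.0°C ✓ — fails.

None of the candidates satisfy all criteria.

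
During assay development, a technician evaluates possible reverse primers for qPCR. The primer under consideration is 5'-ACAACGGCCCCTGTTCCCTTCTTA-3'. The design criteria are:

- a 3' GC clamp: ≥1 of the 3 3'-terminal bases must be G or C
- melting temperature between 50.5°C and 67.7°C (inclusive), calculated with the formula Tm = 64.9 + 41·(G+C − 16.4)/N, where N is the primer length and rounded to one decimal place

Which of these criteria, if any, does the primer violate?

Base counts: A=4, T=7, G=3, C=10 (length 24).
GC clamp: 3' end TTA has 0 G/C, need ≥1 ✗
Tm: Tm = 64.9 + 41·(13 − 16.4)/24 = 59.1°C ✓

Fails: GC clamp.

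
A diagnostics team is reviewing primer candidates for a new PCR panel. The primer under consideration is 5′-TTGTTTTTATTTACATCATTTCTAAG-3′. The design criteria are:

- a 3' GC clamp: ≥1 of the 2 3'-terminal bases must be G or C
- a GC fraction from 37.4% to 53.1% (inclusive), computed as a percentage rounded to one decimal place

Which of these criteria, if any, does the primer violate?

Fails: GC content.

Base counts: A=6, T=15, G=2, C=3 (length 26).
GC clamp: 3' end AG has 1 G/C ✓
GC content: GC 5/26 = 19.2%, outside 37.4–53.1% ✗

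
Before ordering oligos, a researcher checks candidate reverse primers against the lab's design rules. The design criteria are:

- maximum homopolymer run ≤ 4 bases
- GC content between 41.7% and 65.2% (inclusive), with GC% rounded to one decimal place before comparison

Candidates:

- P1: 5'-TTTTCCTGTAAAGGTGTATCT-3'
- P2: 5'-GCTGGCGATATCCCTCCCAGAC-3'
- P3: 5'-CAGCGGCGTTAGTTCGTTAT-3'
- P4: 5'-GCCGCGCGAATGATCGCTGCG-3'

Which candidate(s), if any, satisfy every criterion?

P1 (21 nt, A=4 T=10 G=4 C=3): longest run = 4 ✓; GC 7/21 = 33.3%, outside 41.7–65.2% ✗ — fails.
P2 (22 nt, A=4 T=4 G=5 C=9): longest run = 3 ✓; GC 14/22 = 63.6% ✓ — passes.
P3 (20 nt, A=3 T=7 G=6 C=4): longest run = 2 ✓; GC 10/20 = 50.0% ✓ — passes.
P4 (21 nt, A=3 T=3 G=8 C=7): longest run = 2 ✓; GC 15/21 = 71.4%, outside 41.7–65.2% ✗ — fails.

P2 and P3.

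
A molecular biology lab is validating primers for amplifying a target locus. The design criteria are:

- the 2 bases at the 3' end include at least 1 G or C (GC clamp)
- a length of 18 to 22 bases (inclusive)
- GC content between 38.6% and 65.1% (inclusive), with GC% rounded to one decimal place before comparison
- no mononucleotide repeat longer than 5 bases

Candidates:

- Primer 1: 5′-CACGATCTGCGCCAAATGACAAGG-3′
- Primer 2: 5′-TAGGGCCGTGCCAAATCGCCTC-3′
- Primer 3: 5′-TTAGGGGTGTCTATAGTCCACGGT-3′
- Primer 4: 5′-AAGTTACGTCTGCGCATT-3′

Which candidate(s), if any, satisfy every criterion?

Primer 1 (24 nt, A=8 T=3 G=6 C=7): 3' end GG has 2 G/C ✓; length 24, outside 18–22 ✗; GC 13/24 = 54.2% ✓; longest run = 3 ✓ — fails.
Primer 2 (22 nt, A=4 T=4 G=6 C=8): 3' end TC has 1 G/C ✓; length 22 ✓; GC 14/22 = 63.6% ✓; longest run = 3 ✓ — passes.
Primer 3 (24 nt, A=4 T=8 G=8 C=4): 3' end GT has 1 G/C ✓; length 24, outside 18–22 ✗; GC 12/24 = 50.0% ✓; longest run = 4 ✓ — fails.
Primer 4 (18 nt, A=4 T=6 G=4 C=4): 3' end TT has 0 G/C, need ≥1 ✗; length 18 ✓; GC 8/18 = 44.4% ✓; longest run = 2 ✓ — fails.

Primer 2 only.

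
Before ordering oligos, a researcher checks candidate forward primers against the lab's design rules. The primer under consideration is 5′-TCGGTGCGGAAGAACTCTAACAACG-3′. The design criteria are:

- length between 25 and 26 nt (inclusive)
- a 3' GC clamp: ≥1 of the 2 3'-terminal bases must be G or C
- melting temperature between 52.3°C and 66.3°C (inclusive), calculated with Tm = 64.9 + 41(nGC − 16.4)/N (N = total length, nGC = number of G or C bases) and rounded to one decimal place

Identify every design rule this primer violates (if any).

Meets all criteria.

Base counts: A=8, T=4, G=7, C=6 (length 25).
length: length 25 ✓
GC clamp: 3' end CG has 2 G/C ✓
Tm: Tm = 64.9 + 41·(13 − 16.4)/25 = 59.3°C ✓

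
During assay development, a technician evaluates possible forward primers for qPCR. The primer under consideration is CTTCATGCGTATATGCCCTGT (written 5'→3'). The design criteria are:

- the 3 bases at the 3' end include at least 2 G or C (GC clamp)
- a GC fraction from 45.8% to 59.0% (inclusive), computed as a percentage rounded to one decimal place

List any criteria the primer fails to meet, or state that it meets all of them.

Fails: GC clamp.

Base counts: A=3, T=8, G=4, C=6 (length 21).
GC clamp: 3' end TGT has 1 G/C, need ≥2 ✗
GC content: GC 10/21 = 47.6% ✓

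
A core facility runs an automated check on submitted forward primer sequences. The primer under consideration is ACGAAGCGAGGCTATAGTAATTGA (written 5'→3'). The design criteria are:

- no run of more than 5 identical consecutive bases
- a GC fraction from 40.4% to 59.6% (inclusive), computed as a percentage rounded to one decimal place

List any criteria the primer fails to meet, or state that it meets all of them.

Meets all criteria.

Base counts: A=9, T=5, G=7, C=3 (length 24).
homopolymer run: longest run = 2 ✓
GC content: GC 10/24 = 41.7% ✓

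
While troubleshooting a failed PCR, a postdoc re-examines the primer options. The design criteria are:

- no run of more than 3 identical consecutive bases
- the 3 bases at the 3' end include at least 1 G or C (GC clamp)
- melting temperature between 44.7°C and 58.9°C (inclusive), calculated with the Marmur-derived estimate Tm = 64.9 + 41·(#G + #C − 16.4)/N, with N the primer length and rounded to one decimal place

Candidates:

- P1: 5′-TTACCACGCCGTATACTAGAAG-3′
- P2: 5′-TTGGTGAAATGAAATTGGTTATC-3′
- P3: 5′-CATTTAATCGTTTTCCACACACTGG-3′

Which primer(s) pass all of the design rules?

P1 (22 nt, A=7 T=5 G=4 C=6): longest run = 2 ✓; 3' end AAG has 1 G/C ✓; Tm = 64.9 + 41·(10 − 16.4)/22 = 53.0°C ✓ — passes.
P2 (23 nt, A=7 T=9 G=6 C=1): longest run = 3 ✓; 3' end ATC has 1 G/C ✓; Tm = 64.9 + 41·(7 − 16.4)/23 = 48.1°C ✓ — passes.
P3 (25 nt, A=6 T=9 G=3 C=7): longest run = 4, exceeds 3 ✗; 3' end TGG has 2 G/C ✓; Tm = 64.9 + 41·(10 − 16.4)/25 = 54.4°C ✓ — fails.

P1 and P2.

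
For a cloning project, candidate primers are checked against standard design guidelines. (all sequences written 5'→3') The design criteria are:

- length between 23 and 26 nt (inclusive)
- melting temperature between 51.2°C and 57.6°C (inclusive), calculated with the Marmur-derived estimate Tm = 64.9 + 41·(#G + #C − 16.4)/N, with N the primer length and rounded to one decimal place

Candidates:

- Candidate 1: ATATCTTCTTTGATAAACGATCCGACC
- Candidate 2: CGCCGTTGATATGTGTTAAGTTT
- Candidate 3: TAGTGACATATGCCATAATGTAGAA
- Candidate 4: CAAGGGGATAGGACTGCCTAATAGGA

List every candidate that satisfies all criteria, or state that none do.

Candidate 1 (27 nt, A=8 T=9 G=3 C=7): length 27, outside 23–26 ✗; Tm = 64.9 + 41·(10 − 16.4)/27 = 55.2°C ✓ — fails.
Candidate 2 (23 nt, A=4 T=10 G=6 C=3): length 23 ✓; Tm = 64.9 + 41·(9 − 16.4)/23 = 51.7°C ✓ — passes.
Candidate 3 (25 nt, A=10 T=7 G=5 C=3): length 25 ✓; Tm = 64.9 + 41·(8 − 16.4)/25 = 51.1°C, outside 51.2–57.6°C ✗ — fails.
Candidate 4 (26 nt, A=9 T=4 G=9 C=4): length 26 ✓; Tm = 64.9 + 41·(13 − 16.4)/26 = 59.5°C, outside 51.2–57.6°C ✗ — fails.

Candidate 2 only.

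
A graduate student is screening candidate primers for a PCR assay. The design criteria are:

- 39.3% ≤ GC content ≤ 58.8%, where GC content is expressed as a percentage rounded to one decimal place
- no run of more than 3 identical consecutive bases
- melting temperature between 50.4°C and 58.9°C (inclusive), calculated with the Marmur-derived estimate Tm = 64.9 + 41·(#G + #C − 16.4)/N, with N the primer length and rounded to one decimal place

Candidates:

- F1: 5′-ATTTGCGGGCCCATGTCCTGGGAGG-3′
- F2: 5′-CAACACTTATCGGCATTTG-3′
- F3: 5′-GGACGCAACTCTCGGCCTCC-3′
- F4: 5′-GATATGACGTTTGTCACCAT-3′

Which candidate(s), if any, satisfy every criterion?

F1 (25 nt, A=3 T=6 G=10 C=6): GC 16/25 = 64.0%, outside 39.3–58.8% ✗; longest run = 3 ✓; Tm = 64.9 + 41·(16 − 16.4)/25 = 64.2°C, outside 50.4–58.9°C ✗ — fails.
F2 (19 nt, A=5 T=6 G=3 C=5): GC 8/19 = 42.1% ✓; longest run = 3 ✓; Tm = 64.9 + 41·(8 − 16.4)/19 = 46.8°C, outside 50.4–58.9°C ✗ — fails.
F3 (20 nt, A=3 T=3 G=5 C=9): GC 14/20 = 70.0%, outside 39.3–58.8% ✗; longest run = 2 ✓; Tm = 64.9 + 41·(14 − 16.4)/20 = 60.0°C, outside 50.4–58.9°C ✗ — fails.
F4 (20 nt, A=5 T=7 G=4 C=4): GC 8/20 = 40.0% ✓; longest run = 3 ✓; Tm = 64.9 + 41·(8 − 16.4)/20 = 47.7°C, outside 50.4–58.9°C ✗ — fails.

None of the candidates satisfy all criteria.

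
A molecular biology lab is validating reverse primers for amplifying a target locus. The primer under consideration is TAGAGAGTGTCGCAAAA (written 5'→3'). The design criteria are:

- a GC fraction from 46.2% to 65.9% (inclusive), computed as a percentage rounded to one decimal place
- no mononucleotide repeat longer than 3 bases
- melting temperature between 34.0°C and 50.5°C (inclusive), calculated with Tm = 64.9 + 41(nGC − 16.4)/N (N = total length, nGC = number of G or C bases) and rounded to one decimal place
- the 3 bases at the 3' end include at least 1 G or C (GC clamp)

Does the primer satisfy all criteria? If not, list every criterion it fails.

Fails: GC content, homopolymer run, GC clamp.

Base counts: A=7, T=3, G=5, C=2 (length 17).
GC content: GC 7/17 = 41.2%, outside 46.2–65.9% ✗
homopolymer run: longest run = 4, exceeds 3 ✗
Tm: Tm = 64.9 + 41·(7 − 16.4)/17 = 42.2°C ✓
GC clamp: 3' end AAA has 0 G/C, need ≥1 ✗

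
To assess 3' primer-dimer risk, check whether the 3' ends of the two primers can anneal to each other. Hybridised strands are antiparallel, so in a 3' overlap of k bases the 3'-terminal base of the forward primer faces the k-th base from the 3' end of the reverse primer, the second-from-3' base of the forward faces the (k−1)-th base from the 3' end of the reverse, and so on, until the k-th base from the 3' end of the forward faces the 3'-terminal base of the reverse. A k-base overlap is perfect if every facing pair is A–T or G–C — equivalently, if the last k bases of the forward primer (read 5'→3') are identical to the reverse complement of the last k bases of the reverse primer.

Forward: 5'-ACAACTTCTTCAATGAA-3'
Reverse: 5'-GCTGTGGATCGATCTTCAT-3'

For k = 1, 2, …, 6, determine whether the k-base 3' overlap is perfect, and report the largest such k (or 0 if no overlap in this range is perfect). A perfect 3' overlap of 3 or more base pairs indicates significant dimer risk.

Last 6 bases (5'→3') — forward …AATGAA, reverse …CTTCAT.
Reverse complement of the reverse primer's last 6 bases: ATGAAG; its first k bases are the reverse complement of the reverse primer's last k bases, so a perfect k-base overlap needs the forward primer's last k bases to equal them.
Comparing (forward last k vs required): k=1: A vs A ✓; k=2: AA vs AT ✗; k=3: GAA vs ATG ✗; k=4: TGAA vs ATGA ✗; k=5: ATGAA vs ATGAA ✓; k=6: AATGAA vs ATGAAG ✗.
Perfect overlaps at k = 1, 5; the largest is 5.

Longest perfect overlap: 5 complementary base pairs; significant dimer risk (threshold 3).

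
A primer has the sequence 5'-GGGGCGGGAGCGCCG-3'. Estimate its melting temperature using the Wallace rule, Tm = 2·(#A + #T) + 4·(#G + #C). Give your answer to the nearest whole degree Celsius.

58°C

Base counts: A=1, T=0, G=10, C=4 (length 15).
Tm = 2·(1+0) + 4·(10+4) = 2·1 + 4·14 = 2 + 56 = 58°C.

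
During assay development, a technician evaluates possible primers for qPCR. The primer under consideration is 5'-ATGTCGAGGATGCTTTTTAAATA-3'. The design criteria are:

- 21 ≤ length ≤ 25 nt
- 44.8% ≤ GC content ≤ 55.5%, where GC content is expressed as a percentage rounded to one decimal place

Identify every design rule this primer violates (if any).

Base counts: A=7, T=9, G=5, C=2 (length 23).
length: length 23 ✓
GC content: GC 7/23 = 30.4%, outside 44.8–55.5% ✗

Fails: GC content.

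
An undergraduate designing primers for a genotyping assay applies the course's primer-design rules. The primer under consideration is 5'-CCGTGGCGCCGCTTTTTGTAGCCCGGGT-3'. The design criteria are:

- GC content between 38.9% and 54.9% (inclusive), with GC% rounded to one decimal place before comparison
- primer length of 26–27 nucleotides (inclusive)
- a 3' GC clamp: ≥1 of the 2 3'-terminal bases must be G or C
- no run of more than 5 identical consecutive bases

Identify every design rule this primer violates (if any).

Fails: GC content, length.

Base counts: A=1, T=8, G=10, C=9 (length 28).
GC content: GC 19/28 = 67.9%, outside 38.9–54.9% ✗
length: length 28, outside 26–27 ✗
GC clamp: 3' end GT has 1 G/C ✓
homopolymer run: longest run = 5 ✓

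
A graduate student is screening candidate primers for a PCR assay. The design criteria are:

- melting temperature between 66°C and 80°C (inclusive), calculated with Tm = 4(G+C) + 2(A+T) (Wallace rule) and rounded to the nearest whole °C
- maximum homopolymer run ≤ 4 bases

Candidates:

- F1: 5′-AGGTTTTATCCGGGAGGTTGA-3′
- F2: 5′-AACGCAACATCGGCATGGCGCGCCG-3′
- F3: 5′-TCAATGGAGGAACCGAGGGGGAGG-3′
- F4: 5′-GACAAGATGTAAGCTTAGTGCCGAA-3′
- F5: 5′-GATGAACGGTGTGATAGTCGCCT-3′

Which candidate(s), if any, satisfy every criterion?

F1 (21 nt, A=4 T=7 G=8 C=2): Tm = 2·11 + 4·10 = 62°C, outside 66–80°C ✗; longest run = 4 ✓ — fails.
F2 (25 nt, A=6 T=2 G=8 C=9): Tm = 2·8 + 4·17 = 84°C, outside 66–80°C ✗; longest run = 2 ✓ — fails.
F3 (24 nt, A=7 T=2 G=12 C=3): Tm = 2·9 + 4·15 = 78°C ✓; longest run = 5, exceeds 4 ✗ — fails.
F4 (25 nt, A=9 T=5 G=7 C=4): Tm = 2·14 + 4·11 = 72°C ✓; longest run = 2 ✓ — passes.
F5 (23 nt, A=5 T=6 G=8 C=4): Tm = 2·11 + 4·12 = 70°C ✓; longest run = 2 ✓ — passes.

F4 and F5.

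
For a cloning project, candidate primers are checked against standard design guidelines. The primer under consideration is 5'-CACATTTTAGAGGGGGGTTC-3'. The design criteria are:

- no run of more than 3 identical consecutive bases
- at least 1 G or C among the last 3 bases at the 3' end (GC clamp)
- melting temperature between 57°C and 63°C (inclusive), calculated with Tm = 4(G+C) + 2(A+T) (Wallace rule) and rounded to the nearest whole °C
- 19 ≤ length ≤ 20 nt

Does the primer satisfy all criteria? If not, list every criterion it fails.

Base counts: A=4, T=6, G=7, C=3 (length 20).
homopolymer run: longest run = 6, exceeds 3 ✗
GC clamp: 3' end TTC has 1 G/C ✓
Tm: Tm = 2·10 + 4·10 = 60°C ✓
length: length 20 ✓

Fails: homopolymer run.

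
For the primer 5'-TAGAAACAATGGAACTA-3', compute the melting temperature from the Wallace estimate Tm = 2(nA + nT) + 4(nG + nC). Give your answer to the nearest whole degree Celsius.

Base counts: A=9, T=3, G=3, C=2 (length 17).
Tm = 2·(9+3) + 4·(3+2) = 2·12 + 4·5 = 24 + 20 = 44°C.

44°C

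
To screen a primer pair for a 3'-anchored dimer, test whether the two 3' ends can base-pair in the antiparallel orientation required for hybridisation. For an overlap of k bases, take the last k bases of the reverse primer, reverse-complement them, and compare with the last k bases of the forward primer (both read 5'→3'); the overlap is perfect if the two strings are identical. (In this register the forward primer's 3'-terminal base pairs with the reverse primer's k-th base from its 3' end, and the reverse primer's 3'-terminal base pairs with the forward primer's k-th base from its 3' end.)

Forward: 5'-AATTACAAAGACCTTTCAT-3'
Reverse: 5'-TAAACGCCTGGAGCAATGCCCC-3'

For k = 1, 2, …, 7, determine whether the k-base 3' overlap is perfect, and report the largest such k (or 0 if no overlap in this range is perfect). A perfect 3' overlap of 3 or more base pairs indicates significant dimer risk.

Longest perfect overlap: 0 complementary base pairs; below the dimer-risk threshold (threshold 3).

Last 7 bases (5'→3') — forward …CTTTCAT, reverse …ATGCCCC.
Reverse complement of the reverse primer's last 7 bases: GGGGCAT; its first k bases are the reverse complement of the reverse primer's last k bases, so a perfect k-base overlap needs the forward primer's last k bases to equal them.
Comparing (forward last k vs required): k=1: T vs G ✗; k=2: AT vs GG ✗; k=3: CAT vs GGG ✗; k=4: TCAT vs GGGG ✗; k=5: TTCAT vs GGGGC ✗; k=6: TTTCAT vs GGGGCA ✗; k=7: CTTTCAT vs GGGGCAT ✗.
No overlap length from 1 to 7 is perfect, so the longest perfect 3' overlap is 0.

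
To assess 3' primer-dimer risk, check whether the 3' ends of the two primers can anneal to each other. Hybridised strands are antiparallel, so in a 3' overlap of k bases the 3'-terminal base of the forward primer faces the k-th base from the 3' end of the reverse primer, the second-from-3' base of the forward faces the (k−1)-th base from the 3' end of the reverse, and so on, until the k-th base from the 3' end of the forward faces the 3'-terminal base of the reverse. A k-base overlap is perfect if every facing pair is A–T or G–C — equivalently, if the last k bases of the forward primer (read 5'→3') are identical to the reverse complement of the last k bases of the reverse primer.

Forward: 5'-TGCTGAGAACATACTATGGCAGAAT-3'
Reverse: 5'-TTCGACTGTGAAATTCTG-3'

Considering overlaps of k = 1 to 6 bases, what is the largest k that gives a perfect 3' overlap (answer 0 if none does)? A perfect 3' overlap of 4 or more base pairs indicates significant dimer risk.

Last 6 bases (5'→3') — forward …CAGAAT, reverse …ATTCTG.
Reverse complement of the reverse primer's last 6 bases: CAGAAT; its first k bases are the reverse complement of the reverse primer's last k bases, so a perfect k-base overlap needs the forward primer's last k bases to equal them.
Comparing (forward last k vs required): k=1: T vs C ✗; k=2: AT vs CA ✗; k=3: AAT vs CAG ✗; k=4: GAAT vs CAGA ✗; k=5: AGAAT vs CAGAA ✗; k=6: CAGAAT vs CAGAAT ✓.
Only k = 6 is perfect, so the longest perfect 3' overlap is 6.

Longest perfect overlap: 6 complementary base pairs; significant dimer risk (threshold 4).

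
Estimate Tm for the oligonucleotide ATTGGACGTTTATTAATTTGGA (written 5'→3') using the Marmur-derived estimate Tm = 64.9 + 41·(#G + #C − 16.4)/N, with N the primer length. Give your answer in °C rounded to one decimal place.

Base counts: A=6, T=10, G=5, C=1; G+C = 6, N = 22.
Tm = 64.9 + 41·(6 − 16.4)/22 = 64.9 + -426.40/22 = 45.5°C.

45.5°C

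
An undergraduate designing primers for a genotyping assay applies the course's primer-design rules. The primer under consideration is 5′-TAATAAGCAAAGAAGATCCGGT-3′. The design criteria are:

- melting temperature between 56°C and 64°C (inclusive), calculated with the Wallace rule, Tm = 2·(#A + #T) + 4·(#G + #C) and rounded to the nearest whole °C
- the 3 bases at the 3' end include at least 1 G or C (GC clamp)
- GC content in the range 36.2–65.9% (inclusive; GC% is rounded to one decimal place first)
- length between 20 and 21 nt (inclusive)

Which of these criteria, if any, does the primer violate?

Base counts: A=10, T=4, G=5, C=3 (length 22).
Tm: Tm = 2·14 + 4·8 = 60°C ✓
GC clamp: 3' end GGT has 2 G/C ✓
GC content: GC 8/22 = 36.4% ✓
length: length 22, outside 20–21 ✗

Fails: length.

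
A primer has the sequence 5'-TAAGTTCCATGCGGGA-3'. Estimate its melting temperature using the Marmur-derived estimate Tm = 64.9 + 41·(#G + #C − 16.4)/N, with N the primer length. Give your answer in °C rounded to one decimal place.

Base counts: A=4, T=4, G=5, C=3; G+C = 8, N = 16.
Tm = 64.9 + 41·(8 − 16.4)/16 = 64.9 + -344.40/16 = 43.4°C.

43.4°C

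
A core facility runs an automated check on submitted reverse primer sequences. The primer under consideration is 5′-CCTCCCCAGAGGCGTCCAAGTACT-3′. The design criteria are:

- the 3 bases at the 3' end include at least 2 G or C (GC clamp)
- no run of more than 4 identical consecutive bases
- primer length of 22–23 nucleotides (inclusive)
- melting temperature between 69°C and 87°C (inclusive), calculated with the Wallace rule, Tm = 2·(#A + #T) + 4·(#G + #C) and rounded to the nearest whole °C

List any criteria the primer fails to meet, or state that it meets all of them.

Base counts: A=5, T=4, G=5, C=10 (length 24).
GC clamp: 3' end ACT has 1 G/C, need ≥2 ✗
homopolymer run: longest run = 4 ✓
length: length 24, outside 22–23 ✗
Tm: Tm = 2·9 + 4·15 = 78°C ✓

Fails: GC clamp, length.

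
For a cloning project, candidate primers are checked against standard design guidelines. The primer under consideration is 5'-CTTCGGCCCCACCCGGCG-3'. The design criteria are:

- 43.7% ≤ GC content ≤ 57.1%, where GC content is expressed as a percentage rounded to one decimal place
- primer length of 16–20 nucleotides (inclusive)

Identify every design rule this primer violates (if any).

Base counts: A=1, T=2, G=5, C=10 (length 18).
GC content: GC 15/18 = 83.3%, outside 43.7–57.1% ✗
length: length 18 ✓

Fails: GC content.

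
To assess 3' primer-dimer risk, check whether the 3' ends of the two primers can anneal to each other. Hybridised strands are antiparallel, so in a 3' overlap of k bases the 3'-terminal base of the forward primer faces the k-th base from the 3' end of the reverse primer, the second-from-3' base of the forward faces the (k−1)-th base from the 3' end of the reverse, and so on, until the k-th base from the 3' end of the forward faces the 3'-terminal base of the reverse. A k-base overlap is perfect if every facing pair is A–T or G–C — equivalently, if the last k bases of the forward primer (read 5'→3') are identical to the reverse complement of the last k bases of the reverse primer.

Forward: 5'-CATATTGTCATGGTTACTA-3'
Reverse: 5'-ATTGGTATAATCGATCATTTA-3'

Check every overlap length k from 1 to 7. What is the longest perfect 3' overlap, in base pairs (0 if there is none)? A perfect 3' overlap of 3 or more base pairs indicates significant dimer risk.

Last 7 bases (5'→3') — forward …GTTACTA, reverse …TCATTTA.
Reverse complement of the reverse primer's last 7 bases: TAAATGA; its first k bases are the reverse complement of the reverse primer's last k bases, so a perfect k-base overlap needs the forward primer's last k bases to equal them.
Comparing (forward last k vs required): k=1: A vs T ✗; k=2: TA vs TA ✓; k=3: CTA vs TAA ✗; k=4: ACTA vs TAAA ✗; k=5: TACTA vs TAAAT ✗; k=6: TTACTA vs TAAATG ✗; k=7: GTTACTA vs TAAATGA ✗.
Only k = 2 is perfect, so the longest perfect 3' overlap is 2.

Longest perfect overlap: 2 complementary base pairs; below the dimer-risk threshold (threshold 3).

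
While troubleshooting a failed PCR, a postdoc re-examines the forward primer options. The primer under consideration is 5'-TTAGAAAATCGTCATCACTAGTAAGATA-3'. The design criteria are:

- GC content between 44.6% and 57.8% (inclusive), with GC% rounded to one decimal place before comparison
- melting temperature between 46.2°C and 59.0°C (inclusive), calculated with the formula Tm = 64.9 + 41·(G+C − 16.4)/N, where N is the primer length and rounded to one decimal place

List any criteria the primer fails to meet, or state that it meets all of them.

Base counts: A=12, T=8, G=4, C=4 (length 28).
GC content: GC 8/28 = 28.6%, outside 44.6–57.8% ✗
Tm: Tm = 64.9 + 41·(8 − 16.4)/28 = 52.6°C ✓

Fails: GC content.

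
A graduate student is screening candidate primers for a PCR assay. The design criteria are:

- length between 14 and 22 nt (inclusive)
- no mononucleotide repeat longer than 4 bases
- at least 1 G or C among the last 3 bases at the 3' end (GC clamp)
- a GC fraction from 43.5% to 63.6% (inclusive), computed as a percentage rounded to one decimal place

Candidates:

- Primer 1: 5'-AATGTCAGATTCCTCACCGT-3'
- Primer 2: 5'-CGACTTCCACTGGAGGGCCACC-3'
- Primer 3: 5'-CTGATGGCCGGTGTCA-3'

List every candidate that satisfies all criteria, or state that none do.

Primer 1 (20 nt, A=5 T=6 G=3 C=6): length 20 ✓; longest run = 2 ✓; 3' end CGT has 2 G/C ✓; GC 9/20 = 45.0% ✓ — passes.
Primer 2 (22 nt, A=4 T=3 G=6 C=9): length 22 ✓; longest run = 3 ✓; 3' end ACC has 2 G/C ✓; GC 15/22 = 68.2%, outside 43.5–63.6% ✗ — fails.
Primer 3 (16 nt, A=2 T=4 G=6 C=4): length 16 ✓; longest run = 2 ✓; 3' end TCA has 1 G/C ✓; GC 10/16 = 62.5% ✓ — passes.

Primer 1 and Primer 3.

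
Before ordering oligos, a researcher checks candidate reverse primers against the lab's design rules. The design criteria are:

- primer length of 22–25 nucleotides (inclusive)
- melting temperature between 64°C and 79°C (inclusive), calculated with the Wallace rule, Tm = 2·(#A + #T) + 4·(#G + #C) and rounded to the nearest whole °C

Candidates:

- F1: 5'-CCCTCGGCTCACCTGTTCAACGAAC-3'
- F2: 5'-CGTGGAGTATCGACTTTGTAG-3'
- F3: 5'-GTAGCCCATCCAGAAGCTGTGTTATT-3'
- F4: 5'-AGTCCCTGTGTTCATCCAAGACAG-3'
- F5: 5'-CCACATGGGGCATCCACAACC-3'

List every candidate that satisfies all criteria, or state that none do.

F1 (25 nt, A=5 T=5 G=4 C=11): length 25 ✓; Tm = 2·10 + 4·15 = 80°C, outside 64–79°C ✗ — fails.
F2 (21 nt, A=4 T=7 G=7 C=3): length 21, outside 22–25 ✗; Tm = 2·11 + 4·10 = 62°C, outside 64–79°C ✗ — fails.
F3 (26 nt, A=6 T=8 G=6 C=6): length 26, outside 22–25 ✗; Tm = 2·14 + 4·12 = 76°C ✓ — fails.
F4 (24 nt, A=6 T=6 G=5 C=7): length 24 ✓; Tm = 2·12 + 4·12 = 72°C ✓ — passes.
F5 (21 nt, A=6 T=2 G=4 C=9): length 21, outside 22–25 ✗; Tm = 2·8 + 4·13 = 68°C ✓ — fails.

F4 only.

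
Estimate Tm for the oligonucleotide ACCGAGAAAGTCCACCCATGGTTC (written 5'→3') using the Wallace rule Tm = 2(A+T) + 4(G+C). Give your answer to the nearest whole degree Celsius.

Base counts: A=7, T=4, G=5, C=8 (length 24).
Tm = 2·(7+4) + 4·(5+8) = 2·11 + 4·13 = 22 + 52 = 74°C.

74°C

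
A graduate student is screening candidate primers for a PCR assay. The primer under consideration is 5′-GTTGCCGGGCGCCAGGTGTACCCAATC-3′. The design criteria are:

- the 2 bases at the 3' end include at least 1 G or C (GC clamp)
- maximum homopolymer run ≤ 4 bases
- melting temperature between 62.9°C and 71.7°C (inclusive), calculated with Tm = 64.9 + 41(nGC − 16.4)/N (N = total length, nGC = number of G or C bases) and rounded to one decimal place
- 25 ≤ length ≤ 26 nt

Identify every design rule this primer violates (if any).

Fails: length.

Base counts: A=4, T=5, G=9, C=9 (length 27).
GC clamp: 3' end TC has 1 G/C ✓
homopolymer run: longest run = 3 ✓
Tm: Tm = 64.9 + 41·(18 − 16.4)/27 = 67.3°C ✓
length: length 27, outside 25–26 ✗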